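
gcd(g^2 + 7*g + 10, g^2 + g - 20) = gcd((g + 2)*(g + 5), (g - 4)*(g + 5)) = g + 5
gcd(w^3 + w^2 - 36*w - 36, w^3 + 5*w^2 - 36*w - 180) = w^2 - 36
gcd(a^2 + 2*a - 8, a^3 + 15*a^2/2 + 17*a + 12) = a + 4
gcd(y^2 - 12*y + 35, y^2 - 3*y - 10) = y - 5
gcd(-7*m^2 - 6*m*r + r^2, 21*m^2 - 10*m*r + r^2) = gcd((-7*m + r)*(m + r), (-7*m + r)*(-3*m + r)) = -7*m + r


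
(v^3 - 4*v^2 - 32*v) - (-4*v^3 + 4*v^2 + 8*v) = 5*v^3 - 8*v^2 - 40*v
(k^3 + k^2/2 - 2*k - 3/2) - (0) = k^3 + k^2/2 - 2*k - 3/2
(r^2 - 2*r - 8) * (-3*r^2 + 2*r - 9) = -3*r^4 + 8*r^3 + 11*r^2 + 2*r + 72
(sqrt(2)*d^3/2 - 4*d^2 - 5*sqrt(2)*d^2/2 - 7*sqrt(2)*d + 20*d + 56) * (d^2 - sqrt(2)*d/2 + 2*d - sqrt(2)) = sqrt(2)*d^5/2 - 9*d^4/2 - 3*sqrt(2)*d^4/2 - 10*sqrt(2)*d^3 + 27*d^3/2 - 20*sqrt(2)*d^2 + 108*d^2 - 48*sqrt(2)*d + 126*d - 56*sqrt(2)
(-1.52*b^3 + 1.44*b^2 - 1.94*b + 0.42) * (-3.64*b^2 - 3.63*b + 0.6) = 5.5328*b^5 + 0.276*b^4 + 0.922400000000001*b^3 + 6.3774*b^2 - 2.6886*b + 0.252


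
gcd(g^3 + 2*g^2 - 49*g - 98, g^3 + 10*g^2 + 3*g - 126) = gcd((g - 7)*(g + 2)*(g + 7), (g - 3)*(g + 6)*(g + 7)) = g + 7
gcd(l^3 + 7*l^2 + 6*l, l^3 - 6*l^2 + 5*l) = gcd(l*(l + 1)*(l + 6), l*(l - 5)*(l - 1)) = l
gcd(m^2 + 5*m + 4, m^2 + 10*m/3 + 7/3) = m + 1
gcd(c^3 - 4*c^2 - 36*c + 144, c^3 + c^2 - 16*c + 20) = 1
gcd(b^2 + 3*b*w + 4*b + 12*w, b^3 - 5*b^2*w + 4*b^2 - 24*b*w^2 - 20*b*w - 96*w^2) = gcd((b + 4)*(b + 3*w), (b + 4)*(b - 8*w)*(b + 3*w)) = b^2 + 3*b*w + 4*b + 12*w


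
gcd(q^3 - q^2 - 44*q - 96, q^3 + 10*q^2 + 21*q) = q + 3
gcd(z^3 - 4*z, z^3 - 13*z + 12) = 1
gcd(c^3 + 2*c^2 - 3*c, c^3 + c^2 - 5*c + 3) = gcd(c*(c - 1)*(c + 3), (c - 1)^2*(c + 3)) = c^2 + 2*c - 3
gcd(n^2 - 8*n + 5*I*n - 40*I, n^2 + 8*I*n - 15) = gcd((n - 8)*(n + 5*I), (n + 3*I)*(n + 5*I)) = n + 5*I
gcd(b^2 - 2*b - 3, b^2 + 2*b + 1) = b + 1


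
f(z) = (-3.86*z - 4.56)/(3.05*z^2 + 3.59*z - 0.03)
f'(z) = (-6.1*z - 3.59)*(-3.86*z - 4.56)/(3.05*z^2 + 3.59*z - 0.03)^2 - 3.86/(3.05*z^2 + 3.59*z - 0.03)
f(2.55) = -0.50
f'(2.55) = 0.20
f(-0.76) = 1.63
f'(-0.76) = 2.16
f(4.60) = -0.28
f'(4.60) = 0.06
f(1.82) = -0.70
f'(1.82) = 0.38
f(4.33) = -0.29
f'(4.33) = 0.07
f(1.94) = -0.65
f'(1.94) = 0.34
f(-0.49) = 2.53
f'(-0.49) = 5.09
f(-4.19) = 0.30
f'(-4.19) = 0.07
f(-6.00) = 0.21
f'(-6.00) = 0.04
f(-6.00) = 0.21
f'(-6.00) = 0.04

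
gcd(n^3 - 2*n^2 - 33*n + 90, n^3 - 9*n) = n - 3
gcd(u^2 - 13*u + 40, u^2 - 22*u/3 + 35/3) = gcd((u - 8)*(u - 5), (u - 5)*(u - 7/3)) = u - 5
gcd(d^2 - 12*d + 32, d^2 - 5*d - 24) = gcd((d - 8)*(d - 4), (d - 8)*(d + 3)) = d - 8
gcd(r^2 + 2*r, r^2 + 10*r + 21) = 1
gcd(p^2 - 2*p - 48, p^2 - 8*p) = p - 8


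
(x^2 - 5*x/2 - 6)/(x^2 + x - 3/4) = 2*(x - 4)/(2*x - 1)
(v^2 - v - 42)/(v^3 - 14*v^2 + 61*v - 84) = (v + 6)/(v^2 - 7*v + 12)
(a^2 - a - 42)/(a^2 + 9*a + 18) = (a - 7)/(a + 3)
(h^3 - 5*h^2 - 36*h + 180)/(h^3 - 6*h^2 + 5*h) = (h^2 - 36)/(h*(h - 1))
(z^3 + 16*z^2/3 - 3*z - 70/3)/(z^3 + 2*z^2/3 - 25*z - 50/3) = (3*z^2 + z - 14)/(3*z^2 - 13*z - 10)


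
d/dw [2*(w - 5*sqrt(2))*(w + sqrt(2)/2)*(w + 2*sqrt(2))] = 6*w^2 - 10*sqrt(2)*w - 46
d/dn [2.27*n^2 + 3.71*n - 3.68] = 4.54*n + 3.71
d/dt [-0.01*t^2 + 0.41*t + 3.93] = 0.41 - 0.02*t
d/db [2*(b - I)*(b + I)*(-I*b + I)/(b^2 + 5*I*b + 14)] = (-2*I*b^4 + 20*b^3 + b^2*(-10 - 82*I) + 52*I*b + 10 - 28*I)/(b^4 + 10*I*b^3 + 3*b^2 + 140*I*b + 196)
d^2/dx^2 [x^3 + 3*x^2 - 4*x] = 6*x + 6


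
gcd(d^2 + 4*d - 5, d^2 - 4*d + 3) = d - 1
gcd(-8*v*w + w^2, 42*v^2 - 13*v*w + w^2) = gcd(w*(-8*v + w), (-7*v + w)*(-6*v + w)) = 1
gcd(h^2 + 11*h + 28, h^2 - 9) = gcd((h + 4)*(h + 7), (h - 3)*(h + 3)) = 1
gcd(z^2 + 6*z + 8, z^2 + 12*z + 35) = 1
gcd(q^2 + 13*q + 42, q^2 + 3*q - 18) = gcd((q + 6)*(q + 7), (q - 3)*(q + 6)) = q + 6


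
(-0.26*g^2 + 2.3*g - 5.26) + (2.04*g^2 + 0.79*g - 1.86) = 1.78*g^2 + 3.09*g - 7.12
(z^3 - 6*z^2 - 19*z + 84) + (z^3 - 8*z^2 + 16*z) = 2*z^3 - 14*z^2 - 3*z + 84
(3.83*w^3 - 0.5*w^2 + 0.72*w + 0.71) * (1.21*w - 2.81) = 4.6343*w^4 - 11.3673*w^3 + 2.2762*w^2 - 1.1641*w - 1.9951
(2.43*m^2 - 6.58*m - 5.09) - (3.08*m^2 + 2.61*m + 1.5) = -0.65*m^2 - 9.19*m - 6.59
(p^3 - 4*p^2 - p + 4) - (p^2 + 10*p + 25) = p^3 - 5*p^2 - 11*p - 21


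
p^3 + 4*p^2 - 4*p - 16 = (p - 2)*(p + 2)*(p + 4)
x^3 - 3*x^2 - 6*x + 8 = (x - 4)*(x - 1)*(x + 2)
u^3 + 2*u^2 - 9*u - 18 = (u - 3)*(u + 2)*(u + 3)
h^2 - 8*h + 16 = (h - 4)^2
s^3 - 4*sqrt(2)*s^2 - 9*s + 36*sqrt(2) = (s - 3)*(s + 3)*(s - 4*sqrt(2))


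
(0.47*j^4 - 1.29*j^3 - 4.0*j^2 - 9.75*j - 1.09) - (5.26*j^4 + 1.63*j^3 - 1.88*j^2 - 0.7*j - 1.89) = -4.79*j^4 - 2.92*j^3 - 2.12*j^2 - 9.05*j + 0.8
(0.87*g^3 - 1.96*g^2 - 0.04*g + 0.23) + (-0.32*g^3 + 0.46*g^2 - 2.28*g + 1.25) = 0.55*g^3 - 1.5*g^2 - 2.32*g + 1.48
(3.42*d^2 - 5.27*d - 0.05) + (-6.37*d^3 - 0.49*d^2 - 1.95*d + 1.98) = -6.37*d^3 + 2.93*d^2 - 7.22*d + 1.93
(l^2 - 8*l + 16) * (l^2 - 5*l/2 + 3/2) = l^4 - 21*l^3/2 + 75*l^2/2 - 52*l + 24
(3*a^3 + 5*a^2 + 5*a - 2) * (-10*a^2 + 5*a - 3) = -30*a^5 - 35*a^4 - 34*a^3 + 30*a^2 - 25*a + 6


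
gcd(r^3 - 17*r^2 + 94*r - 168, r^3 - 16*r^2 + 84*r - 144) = r^2 - 10*r + 24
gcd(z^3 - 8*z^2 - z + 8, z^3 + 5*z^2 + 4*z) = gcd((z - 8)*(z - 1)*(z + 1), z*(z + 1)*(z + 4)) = z + 1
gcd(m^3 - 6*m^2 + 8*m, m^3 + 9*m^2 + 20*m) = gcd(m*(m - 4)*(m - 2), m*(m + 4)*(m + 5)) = m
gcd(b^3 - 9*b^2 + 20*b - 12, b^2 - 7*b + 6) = b^2 - 7*b + 6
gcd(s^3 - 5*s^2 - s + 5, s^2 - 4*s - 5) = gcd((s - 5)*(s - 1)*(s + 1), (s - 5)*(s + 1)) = s^2 - 4*s - 5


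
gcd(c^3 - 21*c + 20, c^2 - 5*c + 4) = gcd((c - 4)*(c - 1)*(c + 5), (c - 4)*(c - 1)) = c^2 - 5*c + 4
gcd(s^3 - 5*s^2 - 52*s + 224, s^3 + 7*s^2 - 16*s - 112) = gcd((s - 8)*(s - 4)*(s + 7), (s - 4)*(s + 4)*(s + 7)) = s^2 + 3*s - 28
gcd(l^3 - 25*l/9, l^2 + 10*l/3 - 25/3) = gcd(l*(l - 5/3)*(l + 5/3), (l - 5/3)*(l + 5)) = l - 5/3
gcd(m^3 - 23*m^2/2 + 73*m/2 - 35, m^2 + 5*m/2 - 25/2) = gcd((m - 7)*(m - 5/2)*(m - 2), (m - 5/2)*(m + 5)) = m - 5/2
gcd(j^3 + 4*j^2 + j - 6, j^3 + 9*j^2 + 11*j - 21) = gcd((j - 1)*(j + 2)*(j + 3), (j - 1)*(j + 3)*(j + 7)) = j^2 + 2*j - 3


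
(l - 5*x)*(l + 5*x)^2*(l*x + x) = l^4*x + 5*l^3*x^2 + l^3*x - 25*l^2*x^3 + 5*l^2*x^2 - 125*l*x^4 - 25*l*x^3 - 125*x^4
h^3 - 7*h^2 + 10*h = h*(h - 5)*(h - 2)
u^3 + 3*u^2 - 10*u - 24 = (u - 3)*(u + 2)*(u + 4)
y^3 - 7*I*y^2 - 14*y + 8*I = (y - 4*I)*(y - 2*I)*(y - I)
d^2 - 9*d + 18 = (d - 6)*(d - 3)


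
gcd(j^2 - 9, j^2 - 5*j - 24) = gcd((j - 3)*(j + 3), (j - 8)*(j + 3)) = j + 3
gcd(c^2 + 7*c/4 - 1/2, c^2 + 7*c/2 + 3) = c + 2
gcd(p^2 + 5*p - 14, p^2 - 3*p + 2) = p - 2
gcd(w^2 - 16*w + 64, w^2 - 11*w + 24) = w - 8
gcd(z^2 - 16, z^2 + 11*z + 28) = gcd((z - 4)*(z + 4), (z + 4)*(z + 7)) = z + 4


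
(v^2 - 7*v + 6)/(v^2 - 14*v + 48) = (v - 1)/(v - 8)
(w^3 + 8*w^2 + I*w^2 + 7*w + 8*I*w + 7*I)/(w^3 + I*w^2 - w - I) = (w + 7)/(w - 1)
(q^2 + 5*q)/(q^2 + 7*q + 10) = q/(q + 2)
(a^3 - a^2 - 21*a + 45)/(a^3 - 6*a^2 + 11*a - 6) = (a^2 + 2*a - 15)/(a^2 - 3*a + 2)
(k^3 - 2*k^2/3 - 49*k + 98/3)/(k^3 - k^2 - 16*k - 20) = (-k^3 + 2*k^2/3 + 49*k - 98/3)/(-k^3 + k^2 + 16*k + 20)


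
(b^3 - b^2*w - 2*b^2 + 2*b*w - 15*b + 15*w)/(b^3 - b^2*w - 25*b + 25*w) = (b + 3)/(b + 5)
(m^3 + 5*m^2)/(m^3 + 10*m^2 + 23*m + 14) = m^2*(m + 5)/(m^3 + 10*m^2 + 23*m + 14)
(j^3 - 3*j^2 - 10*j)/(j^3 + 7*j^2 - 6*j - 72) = j*(j^2 - 3*j - 10)/(j^3 + 7*j^2 - 6*j - 72)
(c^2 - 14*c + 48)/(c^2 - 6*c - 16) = (c - 6)/(c + 2)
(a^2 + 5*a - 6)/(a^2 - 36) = (a - 1)/(a - 6)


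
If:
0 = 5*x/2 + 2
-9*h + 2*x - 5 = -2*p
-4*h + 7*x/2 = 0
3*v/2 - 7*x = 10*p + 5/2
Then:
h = -7/10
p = 3/20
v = -16/15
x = -4/5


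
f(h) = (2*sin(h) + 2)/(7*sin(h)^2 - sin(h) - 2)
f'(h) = (-14*sin(h)*cos(h) + cos(h))*(2*sin(h) + 2)/(7*sin(h)^2 - sin(h) - 2)^2 + 2*cos(h)/(7*sin(h)^2 - sin(h) - 2) = 2*(-14*sin(h) + 7*cos(h)^2 - 8)*cos(h)/(-7*sin(h)^2 + sin(h) + 2)^2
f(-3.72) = -6.80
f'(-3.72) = 87.08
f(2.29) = 2.90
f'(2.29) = 13.95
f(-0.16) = -1.01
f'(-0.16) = 0.75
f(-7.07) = 0.26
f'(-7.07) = 1.55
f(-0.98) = 0.09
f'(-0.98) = 0.48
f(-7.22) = 0.12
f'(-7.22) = 0.61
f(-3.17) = -1.02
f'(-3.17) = 0.69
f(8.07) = 1.07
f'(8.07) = 0.67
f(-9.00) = -2.95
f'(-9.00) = -40.99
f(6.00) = -1.23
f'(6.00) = 3.30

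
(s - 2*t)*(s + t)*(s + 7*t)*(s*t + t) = s^4*t + 6*s^3*t^2 + s^3*t - 9*s^2*t^3 + 6*s^2*t^2 - 14*s*t^4 - 9*s*t^3 - 14*t^4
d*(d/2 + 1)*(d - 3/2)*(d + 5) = d^4/2 + 11*d^3/4 - d^2/4 - 15*d/2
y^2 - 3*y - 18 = (y - 6)*(y + 3)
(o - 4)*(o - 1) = o^2 - 5*o + 4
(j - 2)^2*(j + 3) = j^3 - j^2 - 8*j + 12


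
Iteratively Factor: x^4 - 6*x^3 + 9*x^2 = (x - 3)*(x^3 - 3*x^2) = (x - 3)^2*(x^2) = x*(x - 3)^2*(x)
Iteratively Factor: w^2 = (w)*(w)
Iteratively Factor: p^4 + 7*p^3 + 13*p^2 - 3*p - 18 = (p - 1)*(p^3 + 8*p^2 + 21*p + 18) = (p - 1)*(p + 3)*(p^2 + 5*p + 6) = (p - 1)*(p + 2)*(p + 3)*(p + 3)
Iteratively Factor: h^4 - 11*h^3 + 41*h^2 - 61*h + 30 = (h - 3)*(h^3 - 8*h^2 + 17*h - 10) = (h - 3)*(h - 1)*(h^2 - 7*h + 10) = (h - 5)*(h - 3)*(h - 1)*(h - 2)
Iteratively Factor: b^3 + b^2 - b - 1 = (b + 1)*(b^2 - 1) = (b + 1)^2*(b - 1)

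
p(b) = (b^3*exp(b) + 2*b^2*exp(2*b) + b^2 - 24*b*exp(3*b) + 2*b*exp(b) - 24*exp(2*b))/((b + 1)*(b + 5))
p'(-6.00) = 6.05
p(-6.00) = 7.09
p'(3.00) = -53876.56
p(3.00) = -18286.59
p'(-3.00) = 1.56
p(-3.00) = -1.84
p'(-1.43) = 2.50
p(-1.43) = 0.01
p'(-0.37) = -2.13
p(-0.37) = -3.02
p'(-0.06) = -6.89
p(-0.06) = -4.35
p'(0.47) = -31.78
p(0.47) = -13.01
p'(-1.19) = 12.73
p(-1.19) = 1.35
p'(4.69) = -7714587.14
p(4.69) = -2628605.54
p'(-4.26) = 11.04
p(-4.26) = -7.02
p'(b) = (b^3*exp(b) + 4*b^2*exp(2*b) + 3*b^2*exp(b) - 72*b*exp(3*b) + 4*b*exp(2*b) + 2*b*exp(b) + 2*b - 24*exp(3*b) - 48*exp(2*b) + 2*exp(b))/((b + 1)*(b + 5)) - (b^3*exp(b) + 2*b^2*exp(2*b) + b^2 - 24*b*exp(3*b) + 2*b*exp(b) - 24*exp(2*b))/((b + 1)*(b + 5)^2) - (b^3*exp(b) + 2*b^2*exp(2*b) + b^2 - 24*b*exp(3*b) + 2*b*exp(b) - 24*exp(2*b))/((b + 1)^2*(b + 5)) = (b^5*exp(b) + 4*b^4*exp(2*b) + 7*b^4*exp(b) - 72*b^3*exp(3*b) + 24*b^3*exp(2*b) + 19*b^3*exp(b) - 408*b^2*exp(3*b) - 16*b^2*exp(2*b) + 25*b^2*exp(b) + 6*b^2 - 360*b*exp(3*b) - 220*b*exp(2*b) + 10*b*exp(b) + 10*b - 120*exp(3*b) - 96*exp(2*b) + 10*exp(b))/(b^4 + 12*b^3 + 46*b^2 + 60*b + 25)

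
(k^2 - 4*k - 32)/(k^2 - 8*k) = (k + 4)/k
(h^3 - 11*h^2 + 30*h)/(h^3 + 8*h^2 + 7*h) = (h^2 - 11*h + 30)/(h^2 + 8*h + 7)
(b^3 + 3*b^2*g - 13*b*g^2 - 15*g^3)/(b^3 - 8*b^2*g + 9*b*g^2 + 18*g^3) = (b + 5*g)/(b - 6*g)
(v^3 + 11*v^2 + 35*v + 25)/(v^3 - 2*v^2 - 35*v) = (v^2 + 6*v + 5)/(v*(v - 7))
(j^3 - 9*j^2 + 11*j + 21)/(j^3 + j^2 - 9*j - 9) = (j - 7)/(j + 3)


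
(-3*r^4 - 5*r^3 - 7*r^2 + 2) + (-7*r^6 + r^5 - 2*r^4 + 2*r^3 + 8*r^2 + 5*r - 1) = -7*r^6 + r^5 - 5*r^4 - 3*r^3 + r^2 + 5*r + 1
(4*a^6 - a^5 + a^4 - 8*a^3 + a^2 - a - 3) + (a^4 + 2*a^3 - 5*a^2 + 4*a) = 4*a^6 - a^5 + 2*a^4 - 6*a^3 - 4*a^2 + 3*a - 3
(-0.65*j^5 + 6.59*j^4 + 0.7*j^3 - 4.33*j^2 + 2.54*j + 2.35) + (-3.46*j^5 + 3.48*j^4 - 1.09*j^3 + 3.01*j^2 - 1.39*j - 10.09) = -4.11*j^5 + 10.07*j^4 - 0.39*j^3 - 1.32*j^2 + 1.15*j - 7.74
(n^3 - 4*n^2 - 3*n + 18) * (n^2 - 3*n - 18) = n^5 - 7*n^4 - 9*n^3 + 99*n^2 - 324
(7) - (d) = 7 - d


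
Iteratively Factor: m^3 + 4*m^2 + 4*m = (m + 2)*(m^2 + 2*m) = m*(m + 2)*(m + 2)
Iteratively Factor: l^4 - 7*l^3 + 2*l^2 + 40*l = (l - 5)*(l^3 - 2*l^2 - 8*l) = (l - 5)*(l + 2)*(l^2 - 4*l) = l*(l - 5)*(l + 2)*(l - 4)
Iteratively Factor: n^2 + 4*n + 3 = (n + 1)*(n + 3)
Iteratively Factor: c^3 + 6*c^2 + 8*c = (c + 4)*(c^2 + 2*c) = (c + 2)*(c + 4)*(c)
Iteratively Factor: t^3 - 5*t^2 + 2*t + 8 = (t - 4)*(t^2 - t - 2) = (t - 4)*(t + 1)*(t - 2)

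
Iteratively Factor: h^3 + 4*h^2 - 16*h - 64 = (h - 4)*(h^2 + 8*h + 16) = (h - 4)*(h + 4)*(h + 4)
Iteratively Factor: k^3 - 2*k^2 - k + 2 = (k - 1)*(k^2 - k - 2) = (k - 1)*(k + 1)*(k - 2)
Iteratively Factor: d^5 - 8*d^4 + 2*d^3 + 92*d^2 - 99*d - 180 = (d + 1)*(d^4 - 9*d^3 + 11*d^2 + 81*d - 180) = (d - 5)*(d + 1)*(d^3 - 4*d^2 - 9*d + 36) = (d - 5)*(d - 4)*(d + 1)*(d^2 - 9) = (d - 5)*(d - 4)*(d - 3)*(d + 1)*(d + 3)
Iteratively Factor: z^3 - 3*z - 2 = (z + 1)*(z^2 - z - 2) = (z - 2)*(z + 1)*(z + 1)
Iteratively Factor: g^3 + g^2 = (g)*(g^2 + g) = g^2*(g + 1)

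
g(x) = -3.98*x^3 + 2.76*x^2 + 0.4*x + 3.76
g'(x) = -11.94*x^2 + 5.52*x + 0.4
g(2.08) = -19.28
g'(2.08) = -39.78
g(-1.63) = 27.68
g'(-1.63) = -40.32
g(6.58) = -1007.97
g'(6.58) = -480.24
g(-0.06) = 3.75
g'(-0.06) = 0.03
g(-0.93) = 8.98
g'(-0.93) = -15.06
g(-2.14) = 54.55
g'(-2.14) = -66.09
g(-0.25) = 3.89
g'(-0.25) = -1.73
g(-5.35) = 690.08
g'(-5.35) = -370.88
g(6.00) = -754.16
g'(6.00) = -396.32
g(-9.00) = 3125.14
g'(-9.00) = -1016.42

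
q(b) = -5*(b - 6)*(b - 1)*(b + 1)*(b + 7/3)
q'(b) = -5*(b - 6)*(b - 1)*(b + 1) - 5*(b - 6)*(b - 1)*(b + 7/3) - 5*(b - 6)*(b + 1)*(b + 7/3) - 5*(b - 1)*(b + 1)*(b + 7/3)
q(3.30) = 752.13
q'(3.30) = 356.88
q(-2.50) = -37.19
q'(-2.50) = 262.92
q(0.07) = -70.91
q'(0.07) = -7.57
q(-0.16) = -65.23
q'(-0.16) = -40.84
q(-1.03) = 2.79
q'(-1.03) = -92.63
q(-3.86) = -1046.15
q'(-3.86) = 1372.39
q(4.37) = 988.67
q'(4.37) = 18.43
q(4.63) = 974.82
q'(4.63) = -129.86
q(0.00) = -70.00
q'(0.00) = -18.33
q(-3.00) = -240.00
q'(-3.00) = 566.67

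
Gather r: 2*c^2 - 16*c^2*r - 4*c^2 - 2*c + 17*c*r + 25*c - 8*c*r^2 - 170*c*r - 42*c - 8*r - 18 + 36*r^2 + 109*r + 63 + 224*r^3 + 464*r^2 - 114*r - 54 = -2*c^2 - 19*c + 224*r^3 + r^2*(500 - 8*c) + r*(-16*c^2 - 153*c - 13) - 9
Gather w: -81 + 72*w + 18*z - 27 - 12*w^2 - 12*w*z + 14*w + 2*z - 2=-12*w^2 + w*(86 - 12*z) + 20*z - 110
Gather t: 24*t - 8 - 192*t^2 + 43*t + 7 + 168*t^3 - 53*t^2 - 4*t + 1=168*t^3 - 245*t^2 + 63*t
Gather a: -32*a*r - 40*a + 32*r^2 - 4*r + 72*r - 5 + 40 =a*(-32*r - 40) + 32*r^2 + 68*r + 35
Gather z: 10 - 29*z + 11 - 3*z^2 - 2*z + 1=-3*z^2 - 31*z + 22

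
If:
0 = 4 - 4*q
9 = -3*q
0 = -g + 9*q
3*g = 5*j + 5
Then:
No Solution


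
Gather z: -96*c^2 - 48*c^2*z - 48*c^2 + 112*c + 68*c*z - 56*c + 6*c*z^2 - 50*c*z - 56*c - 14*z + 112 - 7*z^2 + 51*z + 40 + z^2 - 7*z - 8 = -144*c^2 + z^2*(6*c - 6) + z*(-48*c^2 + 18*c + 30) + 144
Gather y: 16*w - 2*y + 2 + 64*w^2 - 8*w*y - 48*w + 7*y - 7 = 64*w^2 - 32*w + y*(5 - 8*w) - 5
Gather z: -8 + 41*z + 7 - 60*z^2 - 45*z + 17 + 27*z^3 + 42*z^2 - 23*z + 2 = 27*z^3 - 18*z^2 - 27*z + 18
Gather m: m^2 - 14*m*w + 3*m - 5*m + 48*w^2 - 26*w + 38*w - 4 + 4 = m^2 + m*(-14*w - 2) + 48*w^2 + 12*w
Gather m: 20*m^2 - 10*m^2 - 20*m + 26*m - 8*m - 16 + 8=10*m^2 - 2*m - 8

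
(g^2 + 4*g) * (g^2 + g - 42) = g^4 + 5*g^3 - 38*g^2 - 168*g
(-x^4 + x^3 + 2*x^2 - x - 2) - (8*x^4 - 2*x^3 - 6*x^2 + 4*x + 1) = -9*x^4 + 3*x^3 + 8*x^2 - 5*x - 3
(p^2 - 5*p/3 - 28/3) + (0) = p^2 - 5*p/3 - 28/3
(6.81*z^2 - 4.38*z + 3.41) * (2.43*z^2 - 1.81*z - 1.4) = 16.5483*z^4 - 22.9695*z^3 + 6.6801*z^2 - 0.0401000000000007*z - 4.774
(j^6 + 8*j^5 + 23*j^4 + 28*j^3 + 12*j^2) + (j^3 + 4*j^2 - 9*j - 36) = j^6 + 8*j^5 + 23*j^4 + 29*j^3 + 16*j^2 - 9*j - 36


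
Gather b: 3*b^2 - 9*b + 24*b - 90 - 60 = 3*b^2 + 15*b - 150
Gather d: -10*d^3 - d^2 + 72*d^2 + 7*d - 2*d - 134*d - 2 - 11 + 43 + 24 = -10*d^3 + 71*d^2 - 129*d + 54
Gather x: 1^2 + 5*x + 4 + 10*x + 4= 15*x + 9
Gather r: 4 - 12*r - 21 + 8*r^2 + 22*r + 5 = 8*r^2 + 10*r - 12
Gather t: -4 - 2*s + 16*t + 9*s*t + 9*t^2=-2*s + 9*t^2 + t*(9*s + 16) - 4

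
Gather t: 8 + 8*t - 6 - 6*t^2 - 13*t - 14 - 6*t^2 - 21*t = -12*t^2 - 26*t - 12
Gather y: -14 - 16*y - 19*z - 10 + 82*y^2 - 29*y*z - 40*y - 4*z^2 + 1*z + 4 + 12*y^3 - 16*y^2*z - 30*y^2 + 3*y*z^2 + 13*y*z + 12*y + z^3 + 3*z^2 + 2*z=12*y^3 + y^2*(52 - 16*z) + y*(3*z^2 - 16*z - 44) + z^3 - z^2 - 16*z - 20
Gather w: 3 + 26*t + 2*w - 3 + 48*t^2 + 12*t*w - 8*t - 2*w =48*t^2 + 12*t*w + 18*t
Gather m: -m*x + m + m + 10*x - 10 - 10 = m*(2 - x) + 10*x - 20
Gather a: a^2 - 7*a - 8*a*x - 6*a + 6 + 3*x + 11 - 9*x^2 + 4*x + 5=a^2 + a*(-8*x - 13) - 9*x^2 + 7*x + 22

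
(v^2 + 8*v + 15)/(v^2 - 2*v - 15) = (v + 5)/(v - 5)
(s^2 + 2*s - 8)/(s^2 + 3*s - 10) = (s + 4)/(s + 5)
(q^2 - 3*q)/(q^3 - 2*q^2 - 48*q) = (3 - q)/(-q^2 + 2*q + 48)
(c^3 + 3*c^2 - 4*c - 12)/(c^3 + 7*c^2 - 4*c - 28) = (c + 3)/(c + 7)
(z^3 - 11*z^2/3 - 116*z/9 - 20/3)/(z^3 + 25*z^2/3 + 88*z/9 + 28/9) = (3*z^2 - 13*z - 30)/(3*z^2 + 23*z + 14)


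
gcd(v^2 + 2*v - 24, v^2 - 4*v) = v - 4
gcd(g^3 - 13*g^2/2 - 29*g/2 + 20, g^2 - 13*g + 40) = g - 8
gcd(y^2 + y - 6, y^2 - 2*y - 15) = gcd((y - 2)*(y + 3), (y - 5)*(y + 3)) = y + 3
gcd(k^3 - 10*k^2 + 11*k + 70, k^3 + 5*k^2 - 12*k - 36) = k + 2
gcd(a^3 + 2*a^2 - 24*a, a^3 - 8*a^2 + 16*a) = a^2 - 4*a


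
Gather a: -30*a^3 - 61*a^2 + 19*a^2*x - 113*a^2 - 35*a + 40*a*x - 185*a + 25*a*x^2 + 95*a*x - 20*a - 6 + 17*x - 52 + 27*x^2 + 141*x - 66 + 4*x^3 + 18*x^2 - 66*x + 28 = -30*a^3 + a^2*(19*x - 174) + a*(25*x^2 + 135*x - 240) + 4*x^3 + 45*x^2 + 92*x - 96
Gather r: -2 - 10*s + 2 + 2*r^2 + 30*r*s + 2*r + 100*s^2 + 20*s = 2*r^2 + r*(30*s + 2) + 100*s^2 + 10*s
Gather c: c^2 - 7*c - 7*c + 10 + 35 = c^2 - 14*c + 45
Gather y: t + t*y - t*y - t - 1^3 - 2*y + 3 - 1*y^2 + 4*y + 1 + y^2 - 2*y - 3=0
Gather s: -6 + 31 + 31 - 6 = 50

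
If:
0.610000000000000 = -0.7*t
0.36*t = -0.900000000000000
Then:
No Solution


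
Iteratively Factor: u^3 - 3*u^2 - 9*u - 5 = (u - 5)*(u^2 + 2*u + 1) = (u - 5)*(u + 1)*(u + 1)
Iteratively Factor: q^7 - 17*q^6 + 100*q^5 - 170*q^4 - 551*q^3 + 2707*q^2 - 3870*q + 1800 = (q - 5)*(q^6 - 12*q^5 + 40*q^4 + 30*q^3 - 401*q^2 + 702*q - 360) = (q - 5)*(q - 3)*(q^5 - 9*q^4 + 13*q^3 + 69*q^2 - 194*q + 120) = (q - 5)*(q - 3)*(q + 3)*(q^4 - 12*q^3 + 49*q^2 - 78*q + 40) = (q - 5)*(q - 3)*(q - 2)*(q + 3)*(q^3 - 10*q^2 + 29*q - 20) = (q - 5)*(q - 3)*(q - 2)*(q - 1)*(q + 3)*(q^2 - 9*q + 20) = (q - 5)^2*(q - 3)*(q - 2)*(q - 1)*(q + 3)*(q - 4)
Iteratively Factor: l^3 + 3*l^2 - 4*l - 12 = (l + 2)*(l^2 + l - 6) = (l - 2)*(l + 2)*(l + 3)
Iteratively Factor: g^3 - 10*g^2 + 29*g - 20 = (g - 4)*(g^2 - 6*g + 5) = (g - 4)*(g - 1)*(g - 5)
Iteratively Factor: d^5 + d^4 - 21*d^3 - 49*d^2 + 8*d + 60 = (d - 5)*(d^4 + 6*d^3 + 9*d^2 - 4*d - 12) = (d - 5)*(d - 1)*(d^3 + 7*d^2 + 16*d + 12) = (d - 5)*(d - 1)*(d + 3)*(d^2 + 4*d + 4) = (d - 5)*(d - 1)*(d + 2)*(d + 3)*(d + 2)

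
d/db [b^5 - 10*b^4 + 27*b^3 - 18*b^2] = b*(5*b^3 - 40*b^2 + 81*b - 36)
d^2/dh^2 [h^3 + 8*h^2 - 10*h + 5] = 6*h + 16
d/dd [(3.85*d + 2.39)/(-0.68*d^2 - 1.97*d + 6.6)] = (2.618*d^2 + 3.2504*d + 30.1183)/(0.4624*d^4 + 2.6792*d^3 - 5.0951*d^2 - 26.004*d + 43.56)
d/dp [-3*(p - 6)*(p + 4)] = 6 - 6*p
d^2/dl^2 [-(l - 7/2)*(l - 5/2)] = -2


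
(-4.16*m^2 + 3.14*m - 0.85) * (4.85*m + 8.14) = -20.176*m^3 - 18.6334*m^2 + 21.4371*m - 6.919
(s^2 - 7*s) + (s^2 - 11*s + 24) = 2*s^2 - 18*s + 24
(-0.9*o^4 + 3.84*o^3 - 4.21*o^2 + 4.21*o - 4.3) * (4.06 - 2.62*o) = 2.358*o^5 - 13.7148*o^4 + 26.6206*o^3 - 28.1228*o^2 + 28.3586*o - 17.458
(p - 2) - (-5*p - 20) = 6*p + 18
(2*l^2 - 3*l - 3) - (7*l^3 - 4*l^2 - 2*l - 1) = -7*l^3 + 6*l^2 - l - 2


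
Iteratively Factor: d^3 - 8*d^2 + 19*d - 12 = (d - 1)*(d^2 - 7*d + 12) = (d - 4)*(d - 1)*(d - 3)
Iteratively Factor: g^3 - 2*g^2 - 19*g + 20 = (g - 1)*(g^2 - g - 20) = (g - 5)*(g - 1)*(g + 4)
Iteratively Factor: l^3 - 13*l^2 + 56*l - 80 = (l - 5)*(l^2 - 8*l + 16) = (l - 5)*(l - 4)*(l - 4)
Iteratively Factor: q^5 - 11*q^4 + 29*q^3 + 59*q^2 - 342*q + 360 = (q - 5)*(q^4 - 6*q^3 - q^2 + 54*q - 72) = (q - 5)*(q - 2)*(q^3 - 4*q^2 - 9*q + 36) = (q - 5)*(q - 4)*(q - 2)*(q^2 - 9) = (q - 5)*(q - 4)*(q - 3)*(q - 2)*(q + 3)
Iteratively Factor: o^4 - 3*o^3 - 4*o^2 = (o)*(o^3 - 3*o^2 - 4*o) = o^2*(o^2 - 3*o - 4) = o^2*(o - 4)*(o + 1)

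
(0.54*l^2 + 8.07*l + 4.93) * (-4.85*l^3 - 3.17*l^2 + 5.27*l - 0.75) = -2.619*l^5 - 40.8513*l^4 - 46.6466*l^3 + 26.4958*l^2 + 19.9286*l - 3.6975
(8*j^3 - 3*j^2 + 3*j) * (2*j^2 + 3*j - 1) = 16*j^5 + 18*j^4 - 11*j^3 + 12*j^2 - 3*j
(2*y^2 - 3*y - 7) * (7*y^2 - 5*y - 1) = 14*y^4 - 31*y^3 - 36*y^2 + 38*y + 7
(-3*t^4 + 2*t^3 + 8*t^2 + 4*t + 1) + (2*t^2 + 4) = -3*t^4 + 2*t^3 + 10*t^2 + 4*t + 5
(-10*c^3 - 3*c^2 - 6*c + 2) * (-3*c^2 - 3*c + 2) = 30*c^5 + 39*c^4 + 7*c^3 + 6*c^2 - 18*c + 4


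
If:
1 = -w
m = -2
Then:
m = -2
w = -1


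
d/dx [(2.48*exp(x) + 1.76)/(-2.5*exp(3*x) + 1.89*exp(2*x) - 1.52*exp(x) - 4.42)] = (12.4*exp(3*x) + 8.5128*exp(2*x) - 6.6528*exp(x) - 8.2864)*exp(x)/(6.25*exp(6*x) - 9.45*exp(5*x) + 11.1721*exp(4*x) + 16.3544*exp(3*x) - 14.3972*exp(2*x) + 13.4368*exp(x) + 19.5364)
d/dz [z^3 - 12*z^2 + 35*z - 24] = 3*z^2 - 24*z + 35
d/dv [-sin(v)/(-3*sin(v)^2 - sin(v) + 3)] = 3*(cos(v)^2 - 2)*cos(v)/(sin(v) - 3*cos(v)^2)^2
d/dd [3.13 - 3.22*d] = -3.22000000000000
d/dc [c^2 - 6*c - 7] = 2*c - 6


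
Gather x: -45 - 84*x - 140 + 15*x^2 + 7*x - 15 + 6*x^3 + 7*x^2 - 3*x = 6*x^3 + 22*x^2 - 80*x - 200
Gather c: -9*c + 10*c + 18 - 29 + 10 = c - 1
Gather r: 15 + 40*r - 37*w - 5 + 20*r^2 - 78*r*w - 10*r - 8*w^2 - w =20*r^2 + r*(30 - 78*w) - 8*w^2 - 38*w + 10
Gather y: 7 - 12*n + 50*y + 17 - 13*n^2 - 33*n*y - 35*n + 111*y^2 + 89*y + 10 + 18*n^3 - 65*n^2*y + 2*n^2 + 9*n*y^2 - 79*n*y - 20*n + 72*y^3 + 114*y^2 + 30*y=18*n^3 - 11*n^2 - 67*n + 72*y^3 + y^2*(9*n + 225) + y*(-65*n^2 - 112*n + 169) + 34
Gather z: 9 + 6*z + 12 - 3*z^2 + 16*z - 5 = -3*z^2 + 22*z + 16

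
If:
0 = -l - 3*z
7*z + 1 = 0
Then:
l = 3/7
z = -1/7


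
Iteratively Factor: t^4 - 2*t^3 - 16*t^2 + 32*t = (t + 4)*(t^3 - 6*t^2 + 8*t) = t*(t + 4)*(t^2 - 6*t + 8) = t*(t - 2)*(t + 4)*(t - 4)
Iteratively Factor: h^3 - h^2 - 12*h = (h + 3)*(h^2 - 4*h) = (h - 4)*(h + 3)*(h)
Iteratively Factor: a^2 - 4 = (a + 2)*(a - 2)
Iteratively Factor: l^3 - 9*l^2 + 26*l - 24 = (l - 4)*(l^2 - 5*l + 6) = (l - 4)*(l - 3)*(l - 2)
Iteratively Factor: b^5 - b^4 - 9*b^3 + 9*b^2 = (b)*(b^4 - b^3 - 9*b^2 + 9*b) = b^2*(b^3 - b^2 - 9*b + 9) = b^2*(b - 3)*(b^2 + 2*b - 3) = b^2*(b - 3)*(b + 3)*(b - 1)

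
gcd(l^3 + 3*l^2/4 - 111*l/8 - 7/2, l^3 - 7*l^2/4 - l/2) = l + 1/4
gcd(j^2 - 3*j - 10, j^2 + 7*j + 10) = j + 2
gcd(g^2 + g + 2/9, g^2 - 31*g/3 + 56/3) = 1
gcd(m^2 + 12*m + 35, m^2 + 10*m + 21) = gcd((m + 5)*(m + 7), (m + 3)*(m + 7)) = m + 7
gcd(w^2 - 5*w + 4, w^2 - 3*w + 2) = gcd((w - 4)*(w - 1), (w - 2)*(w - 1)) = w - 1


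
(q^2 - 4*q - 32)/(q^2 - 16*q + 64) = (q + 4)/(q - 8)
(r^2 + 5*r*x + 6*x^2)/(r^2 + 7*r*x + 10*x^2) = (r + 3*x)/(r + 5*x)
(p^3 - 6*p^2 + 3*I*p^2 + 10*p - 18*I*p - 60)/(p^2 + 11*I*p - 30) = (p^2 - 2*p*(3 + I) + 12*I)/(p + 6*I)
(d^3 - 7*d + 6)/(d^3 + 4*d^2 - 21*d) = (d^3 - 7*d + 6)/(d*(d^2 + 4*d - 21))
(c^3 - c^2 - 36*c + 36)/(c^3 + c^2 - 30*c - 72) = (c^2 + 5*c - 6)/(c^2 + 7*c + 12)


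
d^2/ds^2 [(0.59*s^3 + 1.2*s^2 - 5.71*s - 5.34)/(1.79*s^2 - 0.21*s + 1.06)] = (1.77635683940025e-15*s^5 + 7.105427357601e-15*s^4 - 37.875556*s^3 - 117.108648*s^2 + 81.026304*s + 19.947792)/(5.735339*s^6 - 2.018583*s^5 + 10.425855*s^4 - 2.399985*s^3 + 6.17397*s^2 - 0.707868*s + 1.191016)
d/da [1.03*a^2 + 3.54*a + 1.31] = 2.06*a + 3.54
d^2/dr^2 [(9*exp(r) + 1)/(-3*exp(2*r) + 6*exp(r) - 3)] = (-9*exp(2*r) - 40*exp(r) - 11)*exp(r)/(3*(exp(4*r) - 4*exp(3*r) + 6*exp(2*r) - 4*exp(r) + 1))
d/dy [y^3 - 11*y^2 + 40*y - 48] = 3*y^2 - 22*y + 40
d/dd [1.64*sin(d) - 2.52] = 1.64*cos(d)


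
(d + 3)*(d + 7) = d^2 + 10*d + 21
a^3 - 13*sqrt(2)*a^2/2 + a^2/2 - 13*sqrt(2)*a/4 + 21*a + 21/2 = (a + 1/2)*(a - 7*sqrt(2)/2)*(a - 3*sqrt(2))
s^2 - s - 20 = (s - 5)*(s + 4)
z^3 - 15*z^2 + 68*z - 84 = (z - 7)*(z - 6)*(z - 2)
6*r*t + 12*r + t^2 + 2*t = (6*r + t)*(t + 2)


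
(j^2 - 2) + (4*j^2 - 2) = 5*j^2 - 4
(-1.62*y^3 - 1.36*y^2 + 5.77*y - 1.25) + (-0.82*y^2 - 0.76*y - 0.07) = -1.62*y^3 - 2.18*y^2 + 5.01*y - 1.32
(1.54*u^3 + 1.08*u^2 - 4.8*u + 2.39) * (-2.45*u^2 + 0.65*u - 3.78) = -3.773*u^5 - 1.645*u^4 + 6.6408*u^3 - 13.0579*u^2 + 19.6975*u - 9.0342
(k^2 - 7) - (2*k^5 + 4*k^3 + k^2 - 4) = -2*k^5 - 4*k^3 - 3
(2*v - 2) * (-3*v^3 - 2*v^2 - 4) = -6*v^4 + 2*v^3 + 4*v^2 - 8*v + 8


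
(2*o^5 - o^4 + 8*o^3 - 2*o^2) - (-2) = 2*o^5 - o^4 + 8*o^3 - 2*o^2 + 2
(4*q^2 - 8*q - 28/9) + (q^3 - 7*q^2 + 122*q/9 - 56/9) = q^3 - 3*q^2 + 50*q/9 - 28/3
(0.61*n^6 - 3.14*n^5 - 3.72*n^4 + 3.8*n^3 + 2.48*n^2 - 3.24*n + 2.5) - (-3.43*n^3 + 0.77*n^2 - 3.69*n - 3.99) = 0.61*n^6 - 3.14*n^5 - 3.72*n^4 + 7.23*n^3 + 1.71*n^2 + 0.45*n + 6.49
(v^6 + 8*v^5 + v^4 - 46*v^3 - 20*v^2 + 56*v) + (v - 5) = v^6 + 8*v^5 + v^4 - 46*v^3 - 20*v^2 + 57*v - 5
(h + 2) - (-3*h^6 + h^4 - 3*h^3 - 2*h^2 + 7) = 3*h^6 - h^4 + 3*h^3 + 2*h^2 + h - 5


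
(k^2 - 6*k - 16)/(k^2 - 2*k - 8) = (k - 8)/(k - 4)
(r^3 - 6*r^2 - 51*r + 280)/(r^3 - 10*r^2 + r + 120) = (r + 7)/(r + 3)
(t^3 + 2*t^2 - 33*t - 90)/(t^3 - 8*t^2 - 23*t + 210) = (t + 3)/(t - 7)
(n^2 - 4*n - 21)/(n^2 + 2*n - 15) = (n^2 - 4*n - 21)/(n^2 + 2*n - 15)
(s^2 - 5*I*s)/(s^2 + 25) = s/(s + 5*I)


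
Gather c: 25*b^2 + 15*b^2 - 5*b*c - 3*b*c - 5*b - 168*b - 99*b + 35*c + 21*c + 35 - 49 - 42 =40*b^2 - 272*b + c*(56 - 8*b) - 56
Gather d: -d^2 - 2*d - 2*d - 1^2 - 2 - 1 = -d^2 - 4*d - 4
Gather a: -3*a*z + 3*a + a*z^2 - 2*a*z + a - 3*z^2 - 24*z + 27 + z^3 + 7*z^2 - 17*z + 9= a*(z^2 - 5*z + 4) + z^3 + 4*z^2 - 41*z + 36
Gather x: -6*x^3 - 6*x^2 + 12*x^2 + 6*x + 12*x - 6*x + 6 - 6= -6*x^3 + 6*x^2 + 12*x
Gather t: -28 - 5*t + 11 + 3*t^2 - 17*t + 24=3*t^2 - 22*t + 7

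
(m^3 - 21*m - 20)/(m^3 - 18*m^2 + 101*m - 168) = (m^3 - 21*m - 20)/(m^3 - 18*m^2 + 101*m - 168)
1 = 1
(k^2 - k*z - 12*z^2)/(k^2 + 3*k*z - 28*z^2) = (k + 3*z)/(k + 7*z)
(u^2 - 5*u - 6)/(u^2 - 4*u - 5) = (u - 6)/(u - 5)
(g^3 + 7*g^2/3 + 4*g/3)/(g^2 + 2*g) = (3*g^2 + 7*g + 4)/(3*(g + 2))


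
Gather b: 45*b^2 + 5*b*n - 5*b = 45*b^2 + b*(5*n - 5)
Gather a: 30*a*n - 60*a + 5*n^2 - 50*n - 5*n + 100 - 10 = a*(30*n - 60) + 5*n^2 - 55*n + 90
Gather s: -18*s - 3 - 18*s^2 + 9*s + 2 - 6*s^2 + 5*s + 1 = -24*s^2 - 4*s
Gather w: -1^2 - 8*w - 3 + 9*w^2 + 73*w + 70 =9*w^2 + 65*w + 66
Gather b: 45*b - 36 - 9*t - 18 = 45*b - 9*t - 54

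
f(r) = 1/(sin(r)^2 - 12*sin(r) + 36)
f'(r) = (-2*sin(r)*cos(r) + 12*cos(r))/(sin(r)^2 - 12*sin(r) + 36)^2 = -2*cos(r)/(sin(r) - 6)^3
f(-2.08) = 0.02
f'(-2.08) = -0.00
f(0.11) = 0.03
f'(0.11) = 0.01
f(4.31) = 0.02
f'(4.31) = -0.00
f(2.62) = 0.03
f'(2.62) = -0.01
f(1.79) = 0.04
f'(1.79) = -0.00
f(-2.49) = 0.02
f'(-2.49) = -0.01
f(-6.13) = 0.03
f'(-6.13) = 0.01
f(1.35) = 0.04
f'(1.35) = 0.00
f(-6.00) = 0.03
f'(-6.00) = 0.01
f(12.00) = 0.02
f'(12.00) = 0.01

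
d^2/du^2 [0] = 0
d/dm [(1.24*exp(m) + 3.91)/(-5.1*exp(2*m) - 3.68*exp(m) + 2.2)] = (6.324*exp(2*m) + 39.882*exp(m) + 17.1168)*exp(m)/(26.01*exp(4*m) + 37.536*exp(3*m) - 8.8976*exp(2*m) - 16.192*exp(m) + 4.84)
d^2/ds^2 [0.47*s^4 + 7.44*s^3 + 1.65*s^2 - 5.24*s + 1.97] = 5.64*s^2 + 44.64*s + 3.3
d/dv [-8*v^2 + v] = 1 - 16*v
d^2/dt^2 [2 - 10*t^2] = -20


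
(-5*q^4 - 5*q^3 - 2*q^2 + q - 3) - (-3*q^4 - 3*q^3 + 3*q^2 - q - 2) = -2*q^4 - 2*q^3 - 5*q^2 + 2*q - 1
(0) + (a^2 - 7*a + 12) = a^2 - 7*a + 12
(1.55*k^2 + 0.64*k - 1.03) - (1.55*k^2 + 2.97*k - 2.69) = 1.66 - 2.33*k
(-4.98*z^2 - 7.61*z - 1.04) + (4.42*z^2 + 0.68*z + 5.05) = -0.56*z^2 - 6.93*z + 4.01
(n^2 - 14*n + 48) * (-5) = -5*n^2 + 70*n - 240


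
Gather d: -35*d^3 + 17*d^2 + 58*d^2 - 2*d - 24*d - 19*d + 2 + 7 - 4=-35*d^3 + 75*d^2 - 45*d + 5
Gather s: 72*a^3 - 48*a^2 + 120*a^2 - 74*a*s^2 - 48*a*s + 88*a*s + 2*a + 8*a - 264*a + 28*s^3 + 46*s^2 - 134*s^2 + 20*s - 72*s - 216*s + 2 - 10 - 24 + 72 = 72*a^3 + 72*a^2 - 254*a + 28*s^3 + s^2*(-74*a - 88) + s*(40*a - 268) + 40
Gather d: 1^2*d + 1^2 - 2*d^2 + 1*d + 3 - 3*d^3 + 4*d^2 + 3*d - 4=-3*d^3 + 2*d^2 + 5*d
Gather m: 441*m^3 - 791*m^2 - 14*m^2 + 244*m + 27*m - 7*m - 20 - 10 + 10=441*m^3 - 805*m^2 + 264*m - 20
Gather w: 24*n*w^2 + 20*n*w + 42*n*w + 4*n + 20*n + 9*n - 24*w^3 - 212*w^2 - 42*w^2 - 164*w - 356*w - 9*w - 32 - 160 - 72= 33*n - 24*w^3 + w^2*(24*n - 254) + w*(62*n - 529) - 264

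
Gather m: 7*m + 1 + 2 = 7*m + 3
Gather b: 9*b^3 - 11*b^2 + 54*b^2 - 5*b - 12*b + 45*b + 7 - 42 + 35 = 9*b^3 + 43*b^2 + 28*b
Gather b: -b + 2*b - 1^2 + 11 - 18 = b - 8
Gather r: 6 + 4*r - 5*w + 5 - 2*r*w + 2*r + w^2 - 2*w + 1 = r*(6 - 2*w) + w^2 - 7*w + 12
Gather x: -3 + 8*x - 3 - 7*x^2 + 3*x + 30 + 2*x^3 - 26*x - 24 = 2*x^3 - 7*x^2 - 15*x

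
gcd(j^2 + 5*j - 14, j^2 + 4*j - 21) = j + 7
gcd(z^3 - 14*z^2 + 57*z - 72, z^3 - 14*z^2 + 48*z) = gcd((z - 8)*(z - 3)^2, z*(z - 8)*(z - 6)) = z - 8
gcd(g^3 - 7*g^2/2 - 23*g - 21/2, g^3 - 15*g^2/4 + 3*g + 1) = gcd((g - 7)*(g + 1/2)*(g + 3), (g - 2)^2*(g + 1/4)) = 1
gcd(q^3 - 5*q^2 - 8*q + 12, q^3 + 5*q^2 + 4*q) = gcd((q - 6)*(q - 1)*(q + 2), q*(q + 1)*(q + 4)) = 1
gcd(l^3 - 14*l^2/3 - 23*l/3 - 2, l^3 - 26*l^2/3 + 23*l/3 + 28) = 1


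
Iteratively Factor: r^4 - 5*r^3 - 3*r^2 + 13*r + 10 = (r + 1)*(r^3 - 6*r^2 + 3*r + 10) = (r + 1)^2*(r^2 - 7*r + 10) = (r - 2)*(r + 1)^2*(r - 5)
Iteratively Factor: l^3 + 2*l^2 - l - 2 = (l + 1)*(l^2 + l - 2) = (l + 1)*(l + 2)*(l - 1)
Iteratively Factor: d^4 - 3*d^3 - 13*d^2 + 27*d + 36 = (d - 3)*(d^3 - 13*d - 12) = (d - 3)*(d + 1)*(d^2 - d - 12) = (d - 4)*(d - 3)*(d + 1)*(d + 3)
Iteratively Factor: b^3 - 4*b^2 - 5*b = (b + 1)*(b^2 - 5*b) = b*(b + 1)*(b - 5)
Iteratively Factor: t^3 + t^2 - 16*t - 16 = (t + 4)*(t^2 - 3*t - 4) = (t - 4)*(t + 4)*(t + 1)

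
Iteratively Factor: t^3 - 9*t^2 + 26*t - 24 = (t - 4)*(t^2 - 5*t + 6) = (t - 4)*(t - 3)*(t - 2)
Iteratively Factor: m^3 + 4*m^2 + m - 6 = (m - 1)*(m^2 + 5*m + 6) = (m - 1)*(m + 3)*(m + 2)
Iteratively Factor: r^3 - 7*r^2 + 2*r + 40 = (r - 5)*(r^2 - 2*r - 8) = (r - 5)*(r - 4)*(r + 2)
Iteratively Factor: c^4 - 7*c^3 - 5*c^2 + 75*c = (c)*(c^3 - 7*c^2 - 5*c + 75) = c*(c - 5)*(c^2 - 2*c - 15) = c*(c - 5)^2*(c + 3)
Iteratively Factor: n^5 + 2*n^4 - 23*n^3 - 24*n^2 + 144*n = (n)*(n^4 + 2*n^3 - 23*n^2 - 24*n + 144) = n*(n + 4)*(n^3 - 2*n^2 - 15*n + 36) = n*(n - 3)*(n + 4)*(n^2 + n - 12) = n*(n - 3)^2*(n + 4)*(n + 4)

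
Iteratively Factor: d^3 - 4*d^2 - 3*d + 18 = (d - 3)*(d^2 - d - 6) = (d - 3)*(d + 2)*(d - 3)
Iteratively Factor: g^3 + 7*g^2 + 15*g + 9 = (g + 3)*(g^2 + 4*g + 3) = (g + 1)*(g + 3)*(g + 3)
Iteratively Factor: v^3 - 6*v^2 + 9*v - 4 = (v - 1)*(v^2 - 5*v + 4) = (v - 1)^2*(v - 4)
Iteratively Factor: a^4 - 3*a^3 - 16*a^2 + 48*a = (a)*(a^3 - 3*a^2 - 16*a + 48) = a*(a - 4)*(a^2 + a - 12) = a*(a - 4)*(a - 3)*(a + 4)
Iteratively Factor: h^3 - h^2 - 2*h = (h - 2)*(h^2 + h) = (h - 2)*(h + 1)*(h)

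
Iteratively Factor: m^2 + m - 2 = (m + 2)*(m - 1)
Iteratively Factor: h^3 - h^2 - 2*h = (h)*(h^2 - h - 2) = h*(h + 1)*(h - 2)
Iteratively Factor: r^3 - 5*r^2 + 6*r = (r - 2)*(r^2 - 3*r) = (r - 3)*(r - 2)*(r)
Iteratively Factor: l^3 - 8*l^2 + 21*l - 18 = (l - 3)*(l^2 - 5*l + 6) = (l - 3)*(l - 2)*(l - 3)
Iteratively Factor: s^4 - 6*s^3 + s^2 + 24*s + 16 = (s + 1)*(s^3 - 7*s^2 + 8*s + 16) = (s + 1)^2*(s^2 - 8*s + 16) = (s - 4)*(s + 1)^2*(s - 4)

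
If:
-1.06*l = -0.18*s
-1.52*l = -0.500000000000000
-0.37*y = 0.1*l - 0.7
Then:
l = 0.33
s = 1.94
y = 1.80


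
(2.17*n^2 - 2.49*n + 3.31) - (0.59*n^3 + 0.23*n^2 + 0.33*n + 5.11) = -0.59*n^3 + 1.94*n^2 - 2.82*n - 1.8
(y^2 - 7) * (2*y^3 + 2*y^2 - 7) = 2*y^5 + 2*y^4 - 14*y^3 - 21*y^2 + 49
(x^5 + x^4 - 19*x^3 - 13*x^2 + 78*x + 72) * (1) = x^5 + x^4 - 19*x^3 - 13*x^2 + 78*x + 72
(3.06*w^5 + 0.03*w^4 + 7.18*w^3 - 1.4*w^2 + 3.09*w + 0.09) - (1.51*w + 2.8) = 3.06*w^5 + 0.03*w^4 + 7.18*w^3 - 1.4*w^2 + 1.58*w - 2.71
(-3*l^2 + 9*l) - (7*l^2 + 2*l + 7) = -10*l^2 + 7*l - 7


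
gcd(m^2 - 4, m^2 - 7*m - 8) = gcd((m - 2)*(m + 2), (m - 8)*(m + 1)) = 1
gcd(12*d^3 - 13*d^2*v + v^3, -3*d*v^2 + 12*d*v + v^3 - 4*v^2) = -3*d + v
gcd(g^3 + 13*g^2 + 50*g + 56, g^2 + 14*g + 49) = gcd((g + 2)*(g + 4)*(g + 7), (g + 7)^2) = g + 7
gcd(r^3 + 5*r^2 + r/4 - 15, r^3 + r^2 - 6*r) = 1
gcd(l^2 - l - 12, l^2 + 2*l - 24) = l - 4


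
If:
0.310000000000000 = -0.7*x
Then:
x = -0.44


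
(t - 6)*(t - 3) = t^2 - 9*t + 18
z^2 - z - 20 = (z - 5)*(z + 4)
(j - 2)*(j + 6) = j^2 + 4*j - 12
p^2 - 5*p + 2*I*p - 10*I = (p - 5)*(p + 2*I)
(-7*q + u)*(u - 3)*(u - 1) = -7*q*u^2 + 28*q*u - 21*q + u^3 - 4*u^2 + 3*u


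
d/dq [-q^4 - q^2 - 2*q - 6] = -4*q^3 - 2*q - 2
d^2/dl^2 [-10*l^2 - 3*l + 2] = -20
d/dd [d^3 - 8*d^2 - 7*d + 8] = 3*d^2 - 16*d - 7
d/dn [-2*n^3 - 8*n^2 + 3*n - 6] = -6*n^2 - 16*n + 3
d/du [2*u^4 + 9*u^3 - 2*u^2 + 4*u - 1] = 8*u^3 + 27*u^2 - 4*u + 4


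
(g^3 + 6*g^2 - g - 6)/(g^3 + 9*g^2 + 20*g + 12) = (g - 1)/(g + 2)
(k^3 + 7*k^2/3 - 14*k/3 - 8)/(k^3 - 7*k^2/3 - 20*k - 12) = (3*k^2 - 2*k - 8)/(3*k^2 - 16*k - 12)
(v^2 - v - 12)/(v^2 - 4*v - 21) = (v - 4)/(v - 7)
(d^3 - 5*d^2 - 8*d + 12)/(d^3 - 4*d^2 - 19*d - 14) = (d^2 - 7*d + 6)/(d^2 - 6*d - 7)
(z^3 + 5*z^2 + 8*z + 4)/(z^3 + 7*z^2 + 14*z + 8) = (z + 2)/(z + 4)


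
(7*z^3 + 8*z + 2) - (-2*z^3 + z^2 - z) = 9*z^3 - z^2 + 9*z + 2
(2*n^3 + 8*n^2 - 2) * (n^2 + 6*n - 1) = 2*n^5 + 20*n^4 + 46*n^3 - 10*n^2 - 12*n + 2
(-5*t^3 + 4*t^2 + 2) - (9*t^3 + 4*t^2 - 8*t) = -14*t^3 + 8*t + 2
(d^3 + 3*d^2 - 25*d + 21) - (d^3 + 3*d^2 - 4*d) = 21 - 21*d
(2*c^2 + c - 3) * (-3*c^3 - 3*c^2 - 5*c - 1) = -6*c^5 - 9*c^4 - 4*c^3 + 2*c^2 + 14*c + 3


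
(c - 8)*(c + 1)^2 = c^3 - 6*c^2 - 15*c - 8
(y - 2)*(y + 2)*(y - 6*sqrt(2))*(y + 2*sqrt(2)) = y^4 - 4*sqrt(2)*y^3 - 28*y^2 + 16*sqrt(2)*y + 96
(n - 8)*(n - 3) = n^2 - 11*n + 24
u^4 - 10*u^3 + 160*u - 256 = (u - 8)*(u - 4)*(u - 2)*(u + 4)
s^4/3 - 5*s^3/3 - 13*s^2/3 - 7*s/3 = s*(s/3 + 1/3)*(s - 7)*(s + 1)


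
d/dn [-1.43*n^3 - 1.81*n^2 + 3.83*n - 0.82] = -4.29*n^2 - 3.62*n + 3.83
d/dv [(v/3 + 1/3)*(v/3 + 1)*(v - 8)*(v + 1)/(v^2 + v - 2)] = 2*(v^5 - 7*v^3 + 19*v^2 + 90*v + 65)/(9*(v^4 + 2*v^3 - 3*v^2 - 4*v + 4))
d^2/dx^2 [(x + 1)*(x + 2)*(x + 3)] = 6*x + 12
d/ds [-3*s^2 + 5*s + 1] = 5 - 6*s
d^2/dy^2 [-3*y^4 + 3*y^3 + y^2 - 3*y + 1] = -36*y^2 + 18*y + 2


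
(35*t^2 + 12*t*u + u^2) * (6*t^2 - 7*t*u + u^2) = 210*t^4 - 173*t^3*u - 43*t^2*u^2 + 5*t*u^3 + u^4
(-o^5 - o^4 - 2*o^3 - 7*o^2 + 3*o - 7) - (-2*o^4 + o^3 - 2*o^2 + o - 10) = -o^5 + o^4 - 3*o^3 - 5*o^2 + 2*o + 3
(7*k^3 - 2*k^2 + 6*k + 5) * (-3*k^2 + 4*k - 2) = -21*k^5 + 34*k^4 - 40*k^3 + 13*k^2 + 8*k - 10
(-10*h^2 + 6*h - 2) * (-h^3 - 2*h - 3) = 10*h^5 - 6*h^4 + 22*h^3 + 18*h^2 - 14*h + 6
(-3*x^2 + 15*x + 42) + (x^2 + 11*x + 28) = -2*x^2 + 26*x + 70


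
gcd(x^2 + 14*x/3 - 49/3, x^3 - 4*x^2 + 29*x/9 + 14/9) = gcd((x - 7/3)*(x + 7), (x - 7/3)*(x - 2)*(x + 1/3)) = x - 7/3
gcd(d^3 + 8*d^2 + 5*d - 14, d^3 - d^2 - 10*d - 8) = d + 2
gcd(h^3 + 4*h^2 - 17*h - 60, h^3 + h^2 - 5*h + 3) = h + 3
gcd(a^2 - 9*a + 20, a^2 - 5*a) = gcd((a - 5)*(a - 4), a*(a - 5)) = a - 5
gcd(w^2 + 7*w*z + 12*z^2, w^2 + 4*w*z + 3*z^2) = w + 3*z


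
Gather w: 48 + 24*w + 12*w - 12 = 36*w + 36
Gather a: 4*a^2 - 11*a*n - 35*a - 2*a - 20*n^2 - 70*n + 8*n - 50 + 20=4*a^2 + a*(-11*n - 37) - 20*n^2 - 62*n - 30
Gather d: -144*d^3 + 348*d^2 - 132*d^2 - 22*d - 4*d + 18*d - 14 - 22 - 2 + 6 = -144*d^3 + 216*d^2 - 8*d - 32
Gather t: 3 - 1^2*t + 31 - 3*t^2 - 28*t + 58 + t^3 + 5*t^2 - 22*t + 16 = t^3 + 2*t^2 - 51*t + 108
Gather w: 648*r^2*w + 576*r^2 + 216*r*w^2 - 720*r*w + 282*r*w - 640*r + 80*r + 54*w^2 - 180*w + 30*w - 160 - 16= 576*r^2 - 560*r + w^2*(216*r + 54) + w*(648*r^2 - 438*r - 150) - 176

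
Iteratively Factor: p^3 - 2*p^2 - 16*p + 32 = (p - 4)*(p^2 + 2*p - 8) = (p - 4)*(p - 2)*(p + 4)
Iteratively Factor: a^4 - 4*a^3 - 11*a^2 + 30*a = (a - 5)*(a^3 + a^2 - 6*a) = a*(a - 5)*(a^2 + a - 6) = a*(a - 5)*(a - 2)*(a + 3)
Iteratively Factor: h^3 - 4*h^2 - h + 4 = (h - 4)*(h^2 - 1) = (h - 4)*(h - 1)*(h + 1)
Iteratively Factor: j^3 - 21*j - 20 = (j + 4)*(j^2 - 4*j - 5) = (j - 5)*(j + 4)*(j + 1)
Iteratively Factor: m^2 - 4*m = (m)*(m - 4)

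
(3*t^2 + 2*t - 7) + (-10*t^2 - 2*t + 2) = -7*t^2 - 5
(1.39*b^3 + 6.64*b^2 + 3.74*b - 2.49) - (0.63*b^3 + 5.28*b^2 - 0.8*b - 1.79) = 0.76*b^3 + 1.36*b^2 + 4.54*b - 0.7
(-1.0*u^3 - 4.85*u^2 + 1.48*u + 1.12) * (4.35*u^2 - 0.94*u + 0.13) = -4.35*u^5 - 20.1575*u^4 + 10.867*u^3 + 2.8503*u^2 - 0.8604*u + 0.1456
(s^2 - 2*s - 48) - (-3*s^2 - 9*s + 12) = 4*s^2 + 7*s - 60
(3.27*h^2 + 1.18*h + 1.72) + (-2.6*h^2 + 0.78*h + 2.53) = 0.67*h^2 + 1.96*h + 4.25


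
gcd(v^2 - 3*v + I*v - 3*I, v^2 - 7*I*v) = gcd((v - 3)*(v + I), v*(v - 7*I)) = 1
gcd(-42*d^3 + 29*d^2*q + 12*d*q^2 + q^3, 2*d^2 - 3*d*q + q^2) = -d + q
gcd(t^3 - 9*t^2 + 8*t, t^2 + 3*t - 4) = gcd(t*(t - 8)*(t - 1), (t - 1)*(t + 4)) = t - 1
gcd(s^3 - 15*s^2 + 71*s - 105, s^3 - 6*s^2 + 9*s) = s - 3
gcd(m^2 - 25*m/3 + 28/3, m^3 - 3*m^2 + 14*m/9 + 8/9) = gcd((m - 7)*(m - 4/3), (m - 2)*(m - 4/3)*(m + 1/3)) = m - 4/3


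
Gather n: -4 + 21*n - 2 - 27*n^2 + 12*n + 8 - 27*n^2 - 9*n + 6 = -54*n^2 + 24*n + 8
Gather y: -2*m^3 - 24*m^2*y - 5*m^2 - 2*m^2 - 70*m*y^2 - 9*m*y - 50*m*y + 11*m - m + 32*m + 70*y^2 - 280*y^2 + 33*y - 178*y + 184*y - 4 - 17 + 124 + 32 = -2*m^3 - 7*m^2 + 42*m + y^2*(-70*m - 210) + y*(-24*m^2 - 59*m + 39) + 135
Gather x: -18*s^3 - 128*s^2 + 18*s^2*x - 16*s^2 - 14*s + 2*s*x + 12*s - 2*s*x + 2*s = -18*s^3 + 18*s^2*x - 144*s^2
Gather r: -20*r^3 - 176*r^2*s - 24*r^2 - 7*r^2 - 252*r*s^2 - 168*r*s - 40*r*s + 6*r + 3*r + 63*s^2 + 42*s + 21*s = -20*r^3 + r^2*(-176*s - 31) + r*(-252*s^2 - 208*s + 9) + 63*s^2 + 63*s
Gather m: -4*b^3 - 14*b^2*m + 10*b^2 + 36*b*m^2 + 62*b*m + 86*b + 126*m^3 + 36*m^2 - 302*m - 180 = -4*b^3 + 10*b^2 + 86*b + 126*m^3 + m^2*(36*b + 36) + m*(-14*b^2 + 62*b - 302) - 180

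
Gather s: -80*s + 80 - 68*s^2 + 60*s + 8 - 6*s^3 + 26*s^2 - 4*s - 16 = -6*s^3 - 42*s^2 - 24*s + 72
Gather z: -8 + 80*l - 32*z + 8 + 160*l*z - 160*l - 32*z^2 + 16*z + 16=-80*l - 32*z^2 + z*(160*l - 16) + 16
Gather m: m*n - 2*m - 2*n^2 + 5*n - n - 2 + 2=m*(n - 2) - 2*n^2 + 4*n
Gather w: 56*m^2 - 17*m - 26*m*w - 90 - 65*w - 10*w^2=56*m^2 - 17*m - 10*w^2 + w*(-26*m - 65) - 90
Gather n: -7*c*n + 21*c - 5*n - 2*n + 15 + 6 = 21*c + n*(-7*c - 7) + 21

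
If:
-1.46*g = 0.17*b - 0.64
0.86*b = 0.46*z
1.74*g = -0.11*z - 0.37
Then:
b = -371.46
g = 43.69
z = -694.47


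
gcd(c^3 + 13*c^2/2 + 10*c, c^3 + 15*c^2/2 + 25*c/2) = c^2 + 5*c/2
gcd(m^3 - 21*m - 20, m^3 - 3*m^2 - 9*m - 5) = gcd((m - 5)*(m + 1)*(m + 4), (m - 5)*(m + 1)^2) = m^2 - 4*m - 5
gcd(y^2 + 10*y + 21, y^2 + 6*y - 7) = y + 7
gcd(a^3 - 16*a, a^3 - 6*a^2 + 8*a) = a^2 - 4*a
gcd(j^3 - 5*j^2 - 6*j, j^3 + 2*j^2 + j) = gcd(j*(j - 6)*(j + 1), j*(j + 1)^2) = j^2 + j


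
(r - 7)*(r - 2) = r^2 - 9*r + 14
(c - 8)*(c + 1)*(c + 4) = c^3 - 3*c^2 - 36*c - 32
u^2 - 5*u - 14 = (u - 7)*(u + 2)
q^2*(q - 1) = q^3 - q^2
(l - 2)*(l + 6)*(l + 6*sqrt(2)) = l^3 + 4*l^2 + 6*sqrt(2)*l^2 - 12*l + 24*sqrt(2)*l - 72*sqrt(2)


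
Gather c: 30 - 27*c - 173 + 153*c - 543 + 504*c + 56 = 630*c - 630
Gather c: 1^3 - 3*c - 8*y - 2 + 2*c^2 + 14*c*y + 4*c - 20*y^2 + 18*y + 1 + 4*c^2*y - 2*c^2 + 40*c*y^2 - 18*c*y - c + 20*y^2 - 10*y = 4*c^2*y + c*(40*y^2 - 4*y)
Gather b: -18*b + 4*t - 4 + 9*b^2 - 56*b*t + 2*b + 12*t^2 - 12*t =9*b^2 + b*(-56*t - 16) + 12*t^2 - 8*t - 4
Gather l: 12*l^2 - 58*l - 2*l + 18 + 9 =12*l^2 - 60*l + 27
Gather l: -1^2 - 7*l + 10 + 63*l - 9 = 56*l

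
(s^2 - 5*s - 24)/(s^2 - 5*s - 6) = (-s^2 + 5*s + 24)/(-s^2 + 5*s + 6)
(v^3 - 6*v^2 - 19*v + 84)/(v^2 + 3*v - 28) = (v^3 - 6*v^2 - 19*v + 84)/(v^2 + 3*v - 28)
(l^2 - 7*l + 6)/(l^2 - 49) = (l^2 - 7*l + 6)/(l^2 - 49)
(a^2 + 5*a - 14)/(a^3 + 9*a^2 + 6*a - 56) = 1/(a + 4)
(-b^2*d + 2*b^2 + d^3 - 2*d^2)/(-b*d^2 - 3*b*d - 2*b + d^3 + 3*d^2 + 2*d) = (b*d - 2*b + d^2 - 2*d)/(d^2 + 3*d + 2)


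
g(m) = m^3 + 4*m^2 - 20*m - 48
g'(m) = 3*m^2 + 8*m - 20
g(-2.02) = 0.48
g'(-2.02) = -23.92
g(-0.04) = -47.19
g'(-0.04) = -20.32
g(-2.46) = 10.52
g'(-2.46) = -21.53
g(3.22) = -37.54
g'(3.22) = 36.87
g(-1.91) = -2.18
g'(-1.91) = -24.34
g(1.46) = -65.56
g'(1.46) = -1.93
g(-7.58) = -102.09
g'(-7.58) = 91.73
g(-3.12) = 22.97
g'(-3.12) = -15.76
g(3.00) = -45.00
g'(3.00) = 31.00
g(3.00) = -45.00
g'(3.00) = 31.00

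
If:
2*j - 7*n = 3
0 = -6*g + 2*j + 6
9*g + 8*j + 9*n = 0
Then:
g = 83/95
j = -36/95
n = -51/95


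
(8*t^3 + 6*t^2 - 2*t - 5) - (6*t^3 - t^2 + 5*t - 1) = 2*t^3 + 7*t^2 - 7*t - 4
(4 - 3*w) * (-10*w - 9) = 30*w^2 - 13*w - 36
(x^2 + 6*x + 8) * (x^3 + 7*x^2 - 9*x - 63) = x^5 + 13*x^4 + 41*x^3 - 61*x^2 - 450*x - 504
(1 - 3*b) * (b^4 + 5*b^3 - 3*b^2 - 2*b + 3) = -3*b^5 - 14*b^4 + 14*b^3 + 3*b^2 - 11*b + 3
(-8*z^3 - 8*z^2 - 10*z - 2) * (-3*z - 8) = 24*z^4 + 88*z^3 + 94*z^2 + 86*z + 16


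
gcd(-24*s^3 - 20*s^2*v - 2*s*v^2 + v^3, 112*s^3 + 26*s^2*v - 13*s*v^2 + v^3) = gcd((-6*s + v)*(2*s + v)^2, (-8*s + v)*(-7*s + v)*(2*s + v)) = 2*s + v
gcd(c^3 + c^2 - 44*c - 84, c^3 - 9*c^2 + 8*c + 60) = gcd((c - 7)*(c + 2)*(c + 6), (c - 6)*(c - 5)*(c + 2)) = c + 2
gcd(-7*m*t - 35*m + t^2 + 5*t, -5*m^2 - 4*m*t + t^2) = 1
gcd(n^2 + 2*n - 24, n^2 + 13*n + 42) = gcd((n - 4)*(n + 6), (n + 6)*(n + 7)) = n + 6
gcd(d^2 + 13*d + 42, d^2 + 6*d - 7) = d + 7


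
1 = 1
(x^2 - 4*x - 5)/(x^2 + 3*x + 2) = (x - 5)/(x + 2)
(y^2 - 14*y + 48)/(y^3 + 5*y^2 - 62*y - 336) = (y - 6)/(y^2 + 13*y + 42)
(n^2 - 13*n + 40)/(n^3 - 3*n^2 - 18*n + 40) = (n - 8)/(n^2 + 2*n - 8)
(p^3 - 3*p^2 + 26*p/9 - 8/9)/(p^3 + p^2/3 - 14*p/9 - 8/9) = (3*p^2 - 5*p + 2)/(3*p^2 + 5*p + 2)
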